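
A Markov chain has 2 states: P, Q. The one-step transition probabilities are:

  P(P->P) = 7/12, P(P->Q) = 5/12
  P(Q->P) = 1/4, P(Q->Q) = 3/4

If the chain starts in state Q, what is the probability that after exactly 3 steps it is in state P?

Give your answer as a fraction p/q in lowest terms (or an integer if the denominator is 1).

Computing P^3 by repeated multiplication:
P^1 =
  P: [7/12, 5/12]
  Q: [1/4, 3/4]
P^2 =
  P: [4/9, 5/9]
  Q: [1/3, 2/3]
P^3 =
  P: [43/108, 65/108]
  Q: [13/36, 23/36]

(P^3)[Q -> P] = 13/36

Answer: 13/36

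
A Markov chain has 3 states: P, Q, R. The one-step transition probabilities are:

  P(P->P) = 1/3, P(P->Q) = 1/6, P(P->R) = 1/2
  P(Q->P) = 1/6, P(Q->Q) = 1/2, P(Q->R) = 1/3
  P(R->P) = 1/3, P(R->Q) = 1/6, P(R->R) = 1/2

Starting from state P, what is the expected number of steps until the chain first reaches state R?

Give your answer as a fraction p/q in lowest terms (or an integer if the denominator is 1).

Answer: 24/11

Derivation:
Let h_i = expected steps to first reach R from state i.
Boundary: h_R = 0.
First-step equations for the other states:
  h_P = 1 + 1/3*h_P + 1/6*h_Q + 1/2*h_R
  h_Q = 1 + 1/6*h_P + 1/2*h_Q + 1/3*h_R

Substituting h_R = 0 and rearranging gives the linear system (I - Q) h = 1:
  [2/3, -1/6] . (h_P, h_Q) = 1
  [-1/6, 1/2] . (h_P, h_Q) = 1

Solving yields:
  h_P = 24/11
  h_Q = 30/11

Starting state is P, so the expected hitting time is h_P = 24/11.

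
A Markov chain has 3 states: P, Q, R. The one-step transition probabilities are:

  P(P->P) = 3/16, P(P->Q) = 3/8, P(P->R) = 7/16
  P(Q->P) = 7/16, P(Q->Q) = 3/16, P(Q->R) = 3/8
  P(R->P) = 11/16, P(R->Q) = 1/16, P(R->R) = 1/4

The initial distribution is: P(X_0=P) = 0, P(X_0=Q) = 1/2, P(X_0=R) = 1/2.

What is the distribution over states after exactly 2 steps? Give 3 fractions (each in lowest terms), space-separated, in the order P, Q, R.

Propagating the distribution step by step (d_{t+1} = d_t * P):
d_0 = (P=0, Q=1/2, R=1/2)
  d_1[P] = 0*3/16 + 1/2*7/16 + 1/2*11/16 = 9/16
  d_1[Q] = 0*3/8 + 1/2*3/16 + 1/2*1/16 = 1/8
  d_1[R] = 0*7/16 + 1/2*3/8 + 1/2*1/4 = 5/16
d_1 = (P=9/16, Q=1/8, R=5/16)
  d_2[P] = 9/16*3/16 + 1/8*7/16 + 5/16*11/16 = 3/8
  d_2[Q] = 9/16*3/8 + 1/8*3/16 + 5/16*1/16 = 65/256
  d_2[R] = 9/16*7/16 + 1/8*3/8 + 5/16*1/4 = 95/256
d_2 = (P=3/8, Q=65/256, R=95/256)

Answer: 3/8 65/256 95/256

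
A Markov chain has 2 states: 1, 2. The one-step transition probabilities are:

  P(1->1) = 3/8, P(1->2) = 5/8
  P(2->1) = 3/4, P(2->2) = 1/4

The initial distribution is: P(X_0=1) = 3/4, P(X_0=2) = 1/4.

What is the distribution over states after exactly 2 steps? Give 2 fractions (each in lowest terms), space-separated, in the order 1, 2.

Answer: 147/256 109/256

Derivation:
Propagating the distribution step by step (d_{t+1} = d_t * P):
d_0 = (1=3/4, 2=1/4)
  d_1[1] = 3/4*3/8 + 1/4*3/4 = 15/32
  d_1[2] = 3/4*5/8 + 1/4*1/4 = 17/32
d_1 = (1=15/32, 2=17/32)
  d_2[1] = 15/32*3/8 + 17/32*3/4 = 147/256
  d_2[2] = 15/32*5/8 + 17/32*1/4 = 109/256
d_2 = (1=147/256, 2=109/256)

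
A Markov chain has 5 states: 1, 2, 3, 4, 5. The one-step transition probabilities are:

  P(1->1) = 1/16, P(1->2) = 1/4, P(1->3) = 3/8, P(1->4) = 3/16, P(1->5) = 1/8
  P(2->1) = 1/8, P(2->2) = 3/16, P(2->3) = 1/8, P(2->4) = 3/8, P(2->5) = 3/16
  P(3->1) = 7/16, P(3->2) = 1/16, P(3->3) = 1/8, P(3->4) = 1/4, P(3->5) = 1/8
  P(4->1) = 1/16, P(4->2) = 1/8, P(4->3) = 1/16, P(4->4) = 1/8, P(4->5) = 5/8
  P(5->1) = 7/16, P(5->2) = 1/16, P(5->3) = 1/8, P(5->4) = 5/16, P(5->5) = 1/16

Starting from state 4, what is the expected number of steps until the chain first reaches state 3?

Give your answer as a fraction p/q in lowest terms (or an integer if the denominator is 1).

Let h_i = expected steps to first reach 3 from state i.
Boundary: h_3 = 0.
First-step equations for the other states:
  h_1 = 1 + 1/16*h_1 + 1/4*h_2 + 3/8*h_3 + 3/16*h_4 + 1/8*h_5
  h_2 = 1 + 1/8*h_1 + 3/16*h_2 + 1/8*h_3 + 3/8*h_4 + 3/16*h_5
  h_4 = 1 + 1/16*h_1 + 1/8*h_2 + 1/16*h_3 + 1/8*h_4 + 5/8*h_5
  h_5 = 1 + 7/16*h_1 + 1/16*h_2 + 1/8*h_3 + 5/16*h_4 + 1/16*h_5

Substituting h_3 = 0 and rearranging gives the linear system (I - Q) h = 1:
  [15/16, -1/4, -3/16, -1/8] . (h_1, h_2, h_4, h_5) = 1
  [-1/8, 13/16, -3/8, -3/16] . (h_1, h_2, h_4, h_5) = 1
  [-1/16, -1/8, 7/8, -5/8] . (h_1, h_2, h_4, h_5) = 1
  [-7/16, -1/16, -5/16, 15/16] . (h_1, h_2, h_4, h_5) = 1

Solving yields:
  h_1 = 38960/7837
  h_2 = 51128/7837
  h_4 = 53072/7837
  h_5 = 47640/7837

Starting state is 4, so the expected hitting time is h_4 = 53072/7837.

Answer: 53072/7837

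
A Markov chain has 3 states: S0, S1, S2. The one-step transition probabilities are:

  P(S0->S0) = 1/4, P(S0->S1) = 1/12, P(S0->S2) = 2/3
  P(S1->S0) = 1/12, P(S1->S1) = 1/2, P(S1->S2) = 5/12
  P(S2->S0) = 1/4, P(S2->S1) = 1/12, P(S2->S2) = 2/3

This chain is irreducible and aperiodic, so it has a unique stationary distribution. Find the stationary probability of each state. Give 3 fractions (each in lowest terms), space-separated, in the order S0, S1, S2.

The stationary distribution satisfies pi = pi * P, i.e.:
  pi_S0 = 1/4*pi_S0 + 1/12*pi_S1 + 1/4*pi_S2
  pi_S1 = 1/12*pi_S0 + 1/2*pi_S1 + 1/12*pi_S2
  pi_S2 = 2/3*pi_S0 + 5/12*pi_S1 + 2/3*pi_S2
with normalization: pi_S0 + pi_S1 + pi_S2 = 1.

Using the first 2 balance equations plus normalization, the linear system A*pi = b is:
  [-3/4, 1/12, 1/4] . pi = 0
  [1/12, -1/2, 1/12] . pi = 0
  [1, 1, 1] . pi = 1

Solving yields:
  pi_S0 = 19/84
  pi_S1 = 1/7
  pi_S2 = 53/84

Verification (pi * P):
  19/84*1/4 + 1/7*1/12 + 53/84*1/4 = 19/84 = pi_S0  (ok)
  19/84*1/12 + 1/7*1/2 + 53/84*1/12 = 1/7 = pi_S1  (ok)
  19/84*2/3 + 1/7*5/12 + 53/84*2/3 = 53/84 = pi_S2  (ok)

Answer: 19/84 1/7 53/84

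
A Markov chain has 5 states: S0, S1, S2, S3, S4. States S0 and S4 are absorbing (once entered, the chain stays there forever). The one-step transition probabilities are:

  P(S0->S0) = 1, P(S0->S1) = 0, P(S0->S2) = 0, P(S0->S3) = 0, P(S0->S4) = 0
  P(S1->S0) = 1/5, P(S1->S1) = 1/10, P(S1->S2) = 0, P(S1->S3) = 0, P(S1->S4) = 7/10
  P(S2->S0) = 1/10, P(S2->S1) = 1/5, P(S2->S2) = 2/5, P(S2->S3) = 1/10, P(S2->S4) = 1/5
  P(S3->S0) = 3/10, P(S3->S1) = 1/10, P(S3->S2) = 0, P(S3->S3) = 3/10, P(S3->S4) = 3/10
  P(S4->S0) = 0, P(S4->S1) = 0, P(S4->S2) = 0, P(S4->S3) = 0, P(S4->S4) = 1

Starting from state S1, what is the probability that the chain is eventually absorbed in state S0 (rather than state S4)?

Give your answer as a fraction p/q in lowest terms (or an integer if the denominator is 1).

Let a_i = P(absorbed in S0 | start in state i).
Boundary conditions: a_S0 = 1, a_S4 = 0.
For each transient state i, a_i = sum_j P(i->j) * a_j:
  a_S1 = 1/5*a_S0 + 1/10*a_S1 + 0*a_S2 + 0*a_S3 + 7/10*a_S4
  a_S2 = 1/10*a_S0 + 1/5*a_S1 + 2/5*a_S2 + 1/10*a_S3 + 1/5*a_S4
  a_S3 = 3/10*a_S0 + 1/10*a_S1 + 0*a_S2 + 3/10*a_S3 + 3/10*a_S4

Substituting a_S0 = 1 and a_S4 = 0, rearrange to (I - Q) a = r where r[i] = P(i -> S0):
  [9/10, 0, 0] . (a_S1, a_S2, a_S3) = 1/5
  [-1/5, 3/5, -1/10] . (a_S1, a_S2, a_S3) = 1/10
  [-1/10, 0, 7/10] . (a_S1, a_S2, a_S3) = 3/10

Solving yields:
  a_S1 = 2/9
  a_S2 = 20/63
  a_S3 = 29/63

Starting state is S1, so the absorption probability is a_S1 = 2/9.

Answer: 2/9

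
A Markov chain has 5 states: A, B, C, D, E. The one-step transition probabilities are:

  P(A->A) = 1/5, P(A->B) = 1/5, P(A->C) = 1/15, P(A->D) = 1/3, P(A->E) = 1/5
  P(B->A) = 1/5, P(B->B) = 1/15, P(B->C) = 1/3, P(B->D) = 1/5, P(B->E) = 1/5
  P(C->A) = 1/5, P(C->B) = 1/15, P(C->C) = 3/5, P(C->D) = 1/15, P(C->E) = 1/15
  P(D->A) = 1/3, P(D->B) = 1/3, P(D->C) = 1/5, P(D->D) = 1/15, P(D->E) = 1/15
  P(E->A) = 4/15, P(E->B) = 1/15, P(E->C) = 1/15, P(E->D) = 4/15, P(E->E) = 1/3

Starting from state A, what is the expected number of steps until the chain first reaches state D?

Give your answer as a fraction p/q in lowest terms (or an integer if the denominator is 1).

Let h_i = expected steps to first reach D from state i.
Boundary: h_D = 0.
First-step equations for the other states:
  h_A = 1 + 1/5*h_A + 1/5*h_B + 1/15*h_C + 1/3*h_D + 1/5*h_E
  h_B = 1 + 1/5*h_A + 1/15*h_B + 1/3*h_C + 1/5*h_D + 1/5*h_E
  h_C = 1 + 1/5*h_A + 1/15*h_B + 3/5*h_C + 1/15*h_D + 1/15*h_E
  h_E = 1 + 4/15*h_A + 1/15*h_B + 1/15*h_C + 4/15*h_D + 1/3*h_E

Substituting h_D = 0 and rearranging gives the linear system (I - Q) h = 1:
  [4/5, -1/5, -1/15, -1/5] . (h_A, h_B, h_C, h_E) = 1
  [-1/5, 14/15, -1/3, -1/5] . (h_A, h_B, h_C, h_E) = 1
  [-1/5, -1/15, 2/5, -1/15] . (h_A, h_B, h_C, h_E) = 1
  [-4/15, -1/15, -1/15, 2/3] . (h_A, h_B, h_C, h_E) = 1

Solving yields:
  h_A = 24525/6022
  h_B = 30255/6022
  h_C = 36615/6022
  h_E = 12765/3011

Starting state is A, so the expected hitting time is h_A = 24525/6022.

Answer: 24525/6022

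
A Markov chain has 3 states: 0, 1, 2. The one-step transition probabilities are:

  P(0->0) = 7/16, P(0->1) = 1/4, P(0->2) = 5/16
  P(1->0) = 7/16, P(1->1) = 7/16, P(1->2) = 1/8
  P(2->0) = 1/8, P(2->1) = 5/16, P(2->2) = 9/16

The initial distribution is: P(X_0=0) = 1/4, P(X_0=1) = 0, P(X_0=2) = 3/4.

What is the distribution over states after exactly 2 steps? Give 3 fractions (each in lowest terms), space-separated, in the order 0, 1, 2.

Answer: 9/32 345/1024 391/1024

Derivation:
Propagating the distribution step by step (d_{t+1} = d_t * P):
d_0 = (0=1/4, 1=0, 2=3/4)
  d_1[0] = 1/4*7/16 + 0*7/16 + 3/4*1/8 = 13/64
  d_1[1] = 1/4*1/4 + 0*7/16 + 3/4*5/16 = 19/64
  d_1[2] = 1/4*5/16 + 0*1/8 + 3/4*9/16 = 1/2
d_1 = (0=13/64, 1=19/64, 2=1/2)
  d_2[0] = 13/64*7/16 + 19/64*7/16 + 1/2*1/8 = 9/32
  d_2[1] = 13/64*1/4 + 19/64*7/16 + 1/2*5/16 = 345/1024
  d_2[2] = 13/64*5/16 + 19/64*1/8 + 1/2*9/16 = 391/1024
d_2 = (0=9/32, 1=345/1024, 2=391/1024)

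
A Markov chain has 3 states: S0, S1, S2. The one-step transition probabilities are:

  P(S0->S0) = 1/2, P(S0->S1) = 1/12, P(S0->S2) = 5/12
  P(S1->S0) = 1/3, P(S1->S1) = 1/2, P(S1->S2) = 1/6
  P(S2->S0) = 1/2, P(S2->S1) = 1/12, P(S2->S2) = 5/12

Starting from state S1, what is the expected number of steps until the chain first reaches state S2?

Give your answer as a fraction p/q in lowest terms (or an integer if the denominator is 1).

Answer: 15/4

Derivation:
Let h_i = expected steps to first reach S2 from state i.
Boundary: h_S2 = 0.
First-step equations for the other states:
  h_S0 = 1 + 1/2*h_S0 + 1/12*h_S1 + 5/12*h_S2
  h_S1 = 1 + 1/3*h_S0 + 1/2*h_S1 + 1/6*h_S2

Substituting h_S2 = 0 and rearranging gives the linear system (I - Q) h = 1:
  [1/2, -1/12] . (h_S0, h_S1) = 1
  [-1/3, 1/2] . (h_S0, h_S1) = 1

Solving yields:
  h_S0 = 21/8
  h_S1 = 15/4

Starting state is S1, so the expected hitting time is h_S1 = 15/4.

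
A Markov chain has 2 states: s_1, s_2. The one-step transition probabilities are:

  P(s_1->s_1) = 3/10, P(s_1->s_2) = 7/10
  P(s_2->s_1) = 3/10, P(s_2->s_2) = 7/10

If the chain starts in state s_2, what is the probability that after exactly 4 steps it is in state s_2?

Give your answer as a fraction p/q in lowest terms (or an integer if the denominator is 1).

Answer: 7/10

Derivation:
Computing P^4 by repeated multiplication:
P^1 =
  s_1: [3/10, 7/10]
  s_2: [3/10, 7/10]
P^2 =
  s_1: [3/10, 7/10]
  s_2: [3/10, 7/10]
P^3 =
  s_1: [3/10, 7/10]
  s_2: [3/10, 7/10]
P^4 =
  s_1: [3/10, 7/10]
  s_2: [3/10, 7/10]

(P^4)[s_2 -> s_2] = 7/10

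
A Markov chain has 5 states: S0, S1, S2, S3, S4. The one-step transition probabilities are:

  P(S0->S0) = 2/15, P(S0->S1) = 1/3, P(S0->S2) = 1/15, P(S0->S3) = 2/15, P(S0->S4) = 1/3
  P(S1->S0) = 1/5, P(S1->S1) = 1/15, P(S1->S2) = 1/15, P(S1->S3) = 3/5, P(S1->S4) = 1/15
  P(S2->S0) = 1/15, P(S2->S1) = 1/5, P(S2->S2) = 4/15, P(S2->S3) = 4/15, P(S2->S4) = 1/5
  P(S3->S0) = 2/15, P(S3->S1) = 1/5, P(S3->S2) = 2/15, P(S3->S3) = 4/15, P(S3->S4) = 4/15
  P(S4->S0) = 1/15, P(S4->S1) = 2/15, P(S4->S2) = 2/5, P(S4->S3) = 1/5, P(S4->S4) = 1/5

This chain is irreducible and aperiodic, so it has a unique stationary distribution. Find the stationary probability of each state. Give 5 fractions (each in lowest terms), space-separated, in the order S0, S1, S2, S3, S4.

Answer: 1042/8831 1571/8831 1733/8831 2615/8831 1870/8831

Derivation:
The stationary distribution satisfies pi = pi * P, i.e.:
  pi_S0 = 2/15*pi_S0 + 1/5*pi_S1 + 1/15*pi_S2 + 2/15*pi_S3 + 1/15*pi_S4
  pi_S1 = 1/3*pi_S0 + 1/15*pi_S1 + 1/5*pi_S2 + 1/5*pi_S3 + 2/15*pi_S4
  pi_S2 = 1/15*pi_S0 + 1/15*pi_S1 + 4/15*pi_S2 + 2/15*pi_S3 + 2/5*pi_S4
  pi_S3 = 2/15*pi_S0 + 3/5*pi_S1 + 4/15*pi_S2 + 4/15*pi_S3 + 1/5*pi_S4
  pi_S4 = 1/3*pi_S0 + 1/15*pi_S1 + 1/5*pi_S2 + 4/15*pi_S3 + 1/5*pi_S4
with normalization: pi_S0 + pi_S1 + pi_S2 + pi_S3 + pi_S4 = 1.

Using the first 4 balance equations plus normalization, the linear system A*pi = b is:
  [-13/15, 1/5, 1/15, 2/15, 1/15] . pi = 0
  [1/3, -14/15, 1/5, 1/5, 2/15] . pi = 0
  [1/15, 1/15, -11/15, 2/15, 2/5] . pi = 0
  [2/15, 3/5, 4/15, -11/15, 1/5] . pi = 0
  [1, 1, 1, 1, 1] . pi = 1

Solving yields:
  pi_S0 = 1042/8831
  pi_S1 = 1571/8831
  pi_S2 = 1733/8831
  pi_S3 = 2615/8831
  pi_S4 = 1870/8831

Verification (pi * P):
  1042/8831*2/15 + 1571/8831*1/5 + 1733/8831*1/15 + 2615/8831*2/15 + 1870/8831*1/15 = 1042/8831 = pi_S0  (ok)
  1042/8831*1/3 + 1571/8831*1/15 + 1733/8831*1/5 + 2615/8831*1/5 + 1870/8831*2/15 = 1571/8831 = pi_S1  (ok)
  1042/8831*1/15 + 1571/8831*1/15 + 1733/8831*4/15 + 2615/8831*2/15 + 1870/8831*2/5 = 1733/8831 = pi_S2  (ok)
  1042/8831*2/15 + 1571/8831*3/5 + 1733/8831*4/15 + 2615/8831*4/15 + 1870/8831*1/5 = 2615/8831 = pi_S3  (ok)
  1042/8831*1/3 + 1571/8831*1/15 + 1733/8831*1/5 + 2615/8831*4/15 + 1870/8831*1/5 = 1870/8831 = pi_S4  (ok)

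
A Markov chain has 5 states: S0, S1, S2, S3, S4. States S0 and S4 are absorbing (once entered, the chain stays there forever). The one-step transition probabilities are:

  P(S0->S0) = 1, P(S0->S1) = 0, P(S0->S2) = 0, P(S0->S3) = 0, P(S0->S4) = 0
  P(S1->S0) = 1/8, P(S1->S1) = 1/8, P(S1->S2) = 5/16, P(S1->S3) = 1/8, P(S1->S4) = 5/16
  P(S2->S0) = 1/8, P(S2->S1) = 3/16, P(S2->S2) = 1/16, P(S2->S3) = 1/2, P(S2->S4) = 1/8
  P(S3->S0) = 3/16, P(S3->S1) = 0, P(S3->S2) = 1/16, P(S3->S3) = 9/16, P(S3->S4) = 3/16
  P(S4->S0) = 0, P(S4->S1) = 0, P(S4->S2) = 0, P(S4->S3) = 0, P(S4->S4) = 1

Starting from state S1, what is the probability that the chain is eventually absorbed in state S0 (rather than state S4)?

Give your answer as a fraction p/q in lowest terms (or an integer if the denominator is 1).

Let a_i = P(absorbed in S0 | start in state i).
Boundary conditions: a_S0 = 1, a_S4 = 0.
For each transient state i, a_i = sum_j P(i->j) * a_j:
  a_S1 = 1/8*a_S0 + 1/8*a_S1 + 5/16*a_S2 + 1/8*a_S3 + 5/16*a_S4
  a_S2 = 1/8*a_S0 + 3/16*a_S1 + 1/16*a_S2 + 1/2*a_S3 + 1/8*a_S4
  a_S3 = 3/16*a_S0 + 0*a_S1 + 1/16*a_S2 + 9/16*a_S3 + 3/16*a_S4

Substituting a_S0 = 1 and a_S4 = 0, rearrange to (I - Q) a = r where r[i] = P(i -> S0):
  [7/8, -5/16, -1/8] . (a_S1, a_S2, a_S3) = 1/8
  [-3/16, 15/16, -1/2] . (a_S1, a_S2, a_S3) = 1/8
  [0, -1/16, 7/16] . (a_S1, a_S2, a_S3) = 3/16

Solving yields:
  a_S1 = 478/1247
  a_S2 = 592/1247
  a_S3 = 619/1247

Starting state is S1, so the absorption probability is a_S1 = 478/1247.

Answer: 478/1247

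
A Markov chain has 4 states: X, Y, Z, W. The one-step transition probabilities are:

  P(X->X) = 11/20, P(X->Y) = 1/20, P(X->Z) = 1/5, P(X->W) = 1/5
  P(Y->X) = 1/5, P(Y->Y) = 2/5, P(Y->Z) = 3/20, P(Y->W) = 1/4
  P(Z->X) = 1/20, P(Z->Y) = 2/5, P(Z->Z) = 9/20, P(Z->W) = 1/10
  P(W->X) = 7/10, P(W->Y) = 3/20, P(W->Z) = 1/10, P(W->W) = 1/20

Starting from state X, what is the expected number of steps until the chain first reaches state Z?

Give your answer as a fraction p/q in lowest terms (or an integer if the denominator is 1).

Let h_i = expected steps to first reach Z from state i.
Boundary: h_Z = 0.
First-step equations for the other states:
  h_X = 1 + 11/20*h_X + 1/20*h_Y + 1/5*h_Z + 1/5*h_W
  h_Y = 1 + 1/5*h_X + 2/5*h_Y + 3/20*h_Z + 1/4*h_W
  h_W = 1 + 7/10*h_X + 3/20*h_Y + 1/10*h_Z + 1/20*h_W

Substituting h_Z = 0 and rearranging gives the linear system (I - Q) h = 1:
  [9/20, -1/20, -1/5] . (h_X, h_Y, h_W) = 1
  [-1/5, 3/5, -1/4] . (h_X, h_Y, h_W) = 1
  [-7/10, -3/20, 19/20] . (h_X, h_Y, h_W) = 1

Solving yields:
  h_X = 5940/1051
  h_Y = 6440/1051
  h_W = 6500/1051

Starting state is X, so the expected hitting time is h_X = 5940/1051.

Answer: 5940/1051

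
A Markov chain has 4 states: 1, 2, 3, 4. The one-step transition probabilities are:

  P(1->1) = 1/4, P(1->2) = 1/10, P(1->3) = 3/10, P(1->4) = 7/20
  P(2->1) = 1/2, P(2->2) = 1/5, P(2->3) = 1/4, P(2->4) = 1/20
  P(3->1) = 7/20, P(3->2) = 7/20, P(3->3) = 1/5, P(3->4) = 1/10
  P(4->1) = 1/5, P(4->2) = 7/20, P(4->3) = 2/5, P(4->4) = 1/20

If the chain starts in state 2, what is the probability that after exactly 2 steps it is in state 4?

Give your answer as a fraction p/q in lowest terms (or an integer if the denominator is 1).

Answer: 17/80

Derivation:
Computing P^2 by repeated multiplication:
P^1 =
  1: [1/4, 1/10, 3/10, 7/20]
  2: [1/2, 1/5, 1/4, 1/20]
  3: [7/20, 7/20, 1/5, 1/10]
  4: [1/5, 7/20, 2/5, 1/20]
P^2 =
  1: [23/80, 109/400, 3/10, 7/50]
  2: [129/400, 39/200, 27/100, 17/80]
  3: [141/400, 21/100, 109/400, 33/200]
  4: [3/8, 99/400, 99/400, 13/100]

(P^2)[2 -> 4] = 17/80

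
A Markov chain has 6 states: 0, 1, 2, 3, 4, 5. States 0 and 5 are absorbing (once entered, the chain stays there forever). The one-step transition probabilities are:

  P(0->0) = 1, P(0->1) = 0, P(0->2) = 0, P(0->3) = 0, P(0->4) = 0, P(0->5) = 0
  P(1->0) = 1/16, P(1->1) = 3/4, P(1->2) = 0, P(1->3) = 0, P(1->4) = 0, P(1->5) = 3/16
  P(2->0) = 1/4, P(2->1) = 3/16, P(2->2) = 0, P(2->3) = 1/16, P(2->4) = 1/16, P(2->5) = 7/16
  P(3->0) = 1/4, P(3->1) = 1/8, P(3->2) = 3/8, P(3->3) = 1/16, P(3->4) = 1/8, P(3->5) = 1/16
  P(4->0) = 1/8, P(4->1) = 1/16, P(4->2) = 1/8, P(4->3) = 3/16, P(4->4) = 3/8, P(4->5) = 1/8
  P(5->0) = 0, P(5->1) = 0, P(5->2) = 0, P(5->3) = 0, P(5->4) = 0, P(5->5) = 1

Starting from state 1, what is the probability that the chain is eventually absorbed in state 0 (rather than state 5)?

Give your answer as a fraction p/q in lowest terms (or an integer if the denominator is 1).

Let a_i = P(absorbed in 0 | start in state i).
Boundary conditions: a_0 = 1, a_5 = 0.
For each transient state i, a_i = sum_j P(i->j) * a_j:
  a_1 = 1/16*a_0 + 3/4*a_1 + 0*a_2 + 0*a_3 + 0*a_4 + 3/16*a_5
  a_2 = 1/4*a_0 + 3/16*a_1 + 0*a_2 + 1/16*a_3 + 1/16*a_4 + 7/16*a_5
  a_3 = 1/4*a_0 + 1/8*a_1 + 3/8*a_2 + 1/16*a_3 + 1/8*a_4 + 1/16*a_5
  a_4 = 1/8*a_0 + 1/16*a_1 + 1/8*a_2 + 3/16*a_3 + 3/8*a_4 + 1/8*a_5

Substituting a_0 = 1 and a_5 = 0, rearrange to (I - Q) a = r where r[i] = P(i -> 0):
  [1/4, 0, 0, 0] . (a_1, a_2, a_3, a_4) = 1/16
  [-3/16, 1, -1/16, -1/16] . (a_1, a_2, a_3, a_4) = 1/4
  [-1/8, -3/8, 15/16, -1/8] . (a_1, a_2, a_3, a_4) = 1/4
  [-1/16, -1/8, -3/16, 5/8] . (a_1, a_2, a_3, a_4) = 1/8

Solving yields:
  a_1 = 1/4
  a_2 = 3123/8768
  a_3 = 2201/4384
  a_4 = 1959/4384

Starting state is 1, so the absorption probability is a_1 = 1/4.

Answer: 1/4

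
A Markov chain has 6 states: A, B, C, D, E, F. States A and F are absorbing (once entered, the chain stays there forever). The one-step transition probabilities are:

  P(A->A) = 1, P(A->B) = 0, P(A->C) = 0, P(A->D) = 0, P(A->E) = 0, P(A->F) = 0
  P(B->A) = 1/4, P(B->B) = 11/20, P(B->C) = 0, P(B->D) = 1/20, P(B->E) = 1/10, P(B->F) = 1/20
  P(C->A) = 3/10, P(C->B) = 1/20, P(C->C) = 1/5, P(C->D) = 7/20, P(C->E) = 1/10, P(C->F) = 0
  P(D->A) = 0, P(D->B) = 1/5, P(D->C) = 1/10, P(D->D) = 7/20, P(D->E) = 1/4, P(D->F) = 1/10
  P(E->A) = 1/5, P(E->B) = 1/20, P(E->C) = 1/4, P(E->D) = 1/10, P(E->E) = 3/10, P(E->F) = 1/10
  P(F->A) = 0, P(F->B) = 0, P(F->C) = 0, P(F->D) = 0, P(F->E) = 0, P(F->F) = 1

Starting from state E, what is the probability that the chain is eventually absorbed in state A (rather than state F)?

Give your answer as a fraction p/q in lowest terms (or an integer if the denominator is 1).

Let a_i = P(absorbed in A | start in state i).
Boundary conditions: a_A = 1, a_F = 0.
For each transient state i, a_i = sum_j P(i->j) * a_j:
  a_B = 1/4*a_A + 11/20*a_B + 0*a_C + 1/20*a_D + 1/10*a_E + 1/20*a_F
  a_C = 3/10*a_A + 1/20*a_B + 1/5*a_C + 7/20*a_D + 1/10*a_E + 0*a_F
  a_D = 0*a_A + 1/5*a_B + 1/10*a_C + 7/20*a_D + 1/4*a_E + 1/10*a_F
  a_E = 1/5*a_A + 1/20*a_B + 1/4*a_C + 1/10*a_D + 3/10*a_E + 1/10*a_F

Substituting a_A = 1 and a_F = 0, rearrange to (I - Q) a = r where r[i] = P(i -> A):
  [9/20, 0, -1/20, -1/10] . (a_B, a_C, a_D, a_E) = 1/4
  [-1/20, 4/5, -7/20, -1/10] . (a_B, a_C, a_D, a_E) = 3/10
  [-1/5, -1/10, 13/20, -1/4] . (a_B, a_C, a_D, a_E) = 0
  [-1/20, -1/4, -1/10, 7/10] . (a_B, a_C, a_D, a_E) = 1/5

Solving yields:
  a_B = 14249/18132
  a_C = 14387/18132
  a_D = 3865/6044
  a_E = 4331/6044

Starting state is E, so the absorption probability is a_E = 4331/6044.

Answer: 4331/6044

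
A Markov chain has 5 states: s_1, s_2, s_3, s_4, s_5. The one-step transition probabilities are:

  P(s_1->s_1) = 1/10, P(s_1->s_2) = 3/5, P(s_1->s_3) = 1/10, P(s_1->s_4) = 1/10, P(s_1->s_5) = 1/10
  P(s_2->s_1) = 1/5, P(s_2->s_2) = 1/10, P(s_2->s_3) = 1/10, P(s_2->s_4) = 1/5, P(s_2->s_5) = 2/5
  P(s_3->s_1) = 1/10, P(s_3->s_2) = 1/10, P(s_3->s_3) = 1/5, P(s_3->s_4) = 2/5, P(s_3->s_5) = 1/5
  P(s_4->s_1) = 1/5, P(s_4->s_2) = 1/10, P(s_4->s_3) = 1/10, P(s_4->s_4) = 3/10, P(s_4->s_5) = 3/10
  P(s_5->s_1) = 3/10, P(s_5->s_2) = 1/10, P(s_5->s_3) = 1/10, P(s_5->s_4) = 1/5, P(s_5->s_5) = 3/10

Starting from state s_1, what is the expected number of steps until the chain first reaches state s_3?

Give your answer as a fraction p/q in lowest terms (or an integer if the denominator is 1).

Let h_i = expected steps to first reach s_3 from state i.
Boundary: h_s_3 = 0.
First-step equations for the other states:
  h_s_1 = 1 + 1/10*h_s_1 + 3/5*h_s_2 + 1/10*h_s_3 + 1/10*h_s_4 + 1/10*h_s_5
  h_s_2 = 1 + 1/5*h_s_1 + 1/10*h_s_2 + 1/10*h_s_3 + 1/5*h_s_4 + 2/5*h_s_5
  h_s_4 = 1 + 1/5*h_s_1 + 1/10*h_s_2 + 1/10*h_s_3 + 3/10*h_s_4 + 3/10*h_s_5
  h_s_5 = 1 + 3/10*h_s_1 + 1/10*h_s_2 + 1/10*h_s_3 + 1/5*h_s_4 + 3/10*h_s_5

Substituting h_s_3 = 0 and rearranging gives the linear system (I - Q) h = 1:
  [9/10, -3/5, -1/10, -1/10] . (h_s_1, h_s_2, h_s_4, h_s_5) = 1
  [-1/5, 9/10, -1/5, -2/5] . (h_s_1, h_s_2, h_s_4, h_s_5) = 1
  [-1/5, -1/10, 7/10, -3/10] . (h_s_1, h_s_2, h_s_4, h_s_5) = 1
  [-3/10, -1/10, -1/5, 7/10] . (h_s_1, h_s_2, h_s_4, h_s_5) = 1

Solving yields:
  h_s_1 = 10
  h_s_2 = 10
  h_s_4 = 10
  h_s_5 = 10

Starting state is s_1, so the expected hitting time is h_s_1 = 10.

Answer: 10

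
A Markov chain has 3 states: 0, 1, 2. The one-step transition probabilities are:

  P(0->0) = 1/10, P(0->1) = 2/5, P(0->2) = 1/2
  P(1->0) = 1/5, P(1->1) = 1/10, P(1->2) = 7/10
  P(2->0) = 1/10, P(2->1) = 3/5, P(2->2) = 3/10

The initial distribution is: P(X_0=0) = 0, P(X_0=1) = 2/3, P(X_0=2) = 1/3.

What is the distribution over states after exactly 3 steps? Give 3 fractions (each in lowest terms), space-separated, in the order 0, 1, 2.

Answer: 43/300 179/500 187/375

Derivation:
Propagating the distribution step by step (d_{t+1} = d_t * P):
d_0 = (0=0, 1=2/3, 2=1/3)
  d_1[0] = 0*1/10 + 2/3*1/5 + 1/3*1/10 = 1/6
  d_1[1] = 0*2/5 + 2/3*1/10 + 1/3*3/5 = 4/15
  d_1[2] = 0*1/2 + 2/3*7/10 + 1/3*3/10 = 17/30
d_1 = (0=1/6, 1=4/15, 2=17/30)
  d_2[0] = 1/6*1/10 + 4/15*1/5 + 17/30*1/10 = 19/150
  d_2[1] = 1/6*2/5 + 4/15*1/10 + 17/30*3/5 = 13/30
  d_2[2] = 1/6*1/2 + 4/15*7/10 + 17/30*3/10 = 11/25
d_2 = (0=19/150, 1=13/30, 2=11/25)
  d_3[0] = 19/150*1/10 + 13/30*1/5 + 11/25*1/10 = 43/300
  d_3[1] = 19/150*2/5 + 13/30*1/10 + 11/25*3/5 = 179/500
  d_3[2] = 19/150*1/2 + 13/30*7/10 + 11/25*3/10 = 187/375
d_3 = (0=43/300, 1=179/500, 2=187/375)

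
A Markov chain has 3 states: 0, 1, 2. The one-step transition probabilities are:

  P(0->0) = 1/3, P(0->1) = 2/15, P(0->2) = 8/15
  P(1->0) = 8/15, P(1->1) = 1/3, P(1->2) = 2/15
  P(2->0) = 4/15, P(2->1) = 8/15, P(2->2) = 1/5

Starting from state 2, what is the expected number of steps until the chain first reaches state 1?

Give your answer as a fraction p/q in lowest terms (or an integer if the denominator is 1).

Answer: 105/44

Derivation:
Let h_i = expected steps to first reach 1 from state i.
Boundary: h_1 = 0.
First-step equations for the other states:
  h_0 = 1 + 1/3*h_0 + 2/15*h_1 + 8/15*h_2
  h_2 = 1 + 4/15*h_0 + 8/15*h_1 + 1/5*h_2

Substituting h_1 = 0 and rearranging gives the linear system (I - Q) h = 1:
  [2/3, -8/15] . (h_0, h_2) = 1
  [-4/15, 4/5] . (h_0, h_2) = 1

Solving yields:
  h_0 = 75/22
  h_2 = 105/44

Starting state is 2, so the expected hitting time is h_2 = 105/44.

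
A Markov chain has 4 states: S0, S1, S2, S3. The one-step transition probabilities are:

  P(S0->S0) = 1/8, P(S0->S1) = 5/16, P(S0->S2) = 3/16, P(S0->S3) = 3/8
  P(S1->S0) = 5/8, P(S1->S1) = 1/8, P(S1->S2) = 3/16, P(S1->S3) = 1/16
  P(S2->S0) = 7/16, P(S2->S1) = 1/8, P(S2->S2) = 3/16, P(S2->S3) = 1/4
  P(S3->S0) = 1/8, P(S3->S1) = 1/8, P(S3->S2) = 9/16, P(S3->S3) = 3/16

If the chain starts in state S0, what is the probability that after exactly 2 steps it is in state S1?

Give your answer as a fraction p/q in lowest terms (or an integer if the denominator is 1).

Computing P^2 by repeated multiplication:
P^1 =
  S0: [1/8, 5/16, 3/16, 3/8]
  S1: [5/8, 1/8, 3/16, 1/16]
  S2: [7/16, 1/8, 3/16, 1/4]
  S3: [1/8, 1/8, 9/16, 3/16]
P^2 =
  S0: [87/256, 19/128, 21/64, 47/256]
  S1: [63/256, 31/128, 27/128, 77/256]
  S2: [63/256, 53/256, 9/32, 17/64]
  S3: [93/256, 19/128, 33/128, 59/256]

(P^2)[S0 -> S1] = 19/128

Answer: 19/128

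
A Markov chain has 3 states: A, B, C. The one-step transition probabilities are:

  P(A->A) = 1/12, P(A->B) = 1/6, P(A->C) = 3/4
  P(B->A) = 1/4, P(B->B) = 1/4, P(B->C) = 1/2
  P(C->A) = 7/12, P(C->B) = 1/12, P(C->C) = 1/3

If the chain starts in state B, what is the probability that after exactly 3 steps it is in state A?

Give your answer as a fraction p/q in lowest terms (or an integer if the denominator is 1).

Answer: 25/72

Derivation:
Computing P^3 by repeated multiplication:
P^1 =
  A: [1/12, 1/6, 3/4]
  B: [1/4, 1/4, 1/2]
  C: [7/12, 1/12, 1/3]
P^2 =
  A: [35/72, 17/144, 19/48]
  B: [3/8, 7/48, 23/48]
  C: [19/72, 7/48, 85/144]
P^3 =
  A: [65/216, 31/216, 5/9]
  B: [25/72, 5/36, 37/72]
  C: [29/72, 7/54, 101/216]

(P^3)[B -> A] = 25/72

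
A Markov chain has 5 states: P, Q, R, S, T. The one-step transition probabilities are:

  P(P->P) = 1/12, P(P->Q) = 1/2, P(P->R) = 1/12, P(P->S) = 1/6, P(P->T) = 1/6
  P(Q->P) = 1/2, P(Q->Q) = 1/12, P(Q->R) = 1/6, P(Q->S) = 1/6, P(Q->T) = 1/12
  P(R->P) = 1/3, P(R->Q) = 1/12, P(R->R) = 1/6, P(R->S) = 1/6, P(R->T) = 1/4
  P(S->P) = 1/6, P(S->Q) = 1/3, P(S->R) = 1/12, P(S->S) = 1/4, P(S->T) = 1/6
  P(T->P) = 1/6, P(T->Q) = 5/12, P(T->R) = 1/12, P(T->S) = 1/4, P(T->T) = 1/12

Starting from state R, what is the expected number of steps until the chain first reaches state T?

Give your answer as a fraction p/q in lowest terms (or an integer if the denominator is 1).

Let h_i = expected steps to first reach T from state i.
Boundary: h_T = 0.
First-step equations for the other states:
  h_P = 1 + 1/12*h_P + 1/2*h_Q + 1/12*h_R + 1/6*h_S + 1/6*h_T
  h_Q = 1 + 1/2*h_P + 1/12*h_Q + 1/6*h_R + 1/6*h_S + 1/12*h_T
  h_R = 1 + 1/3*h_P + 1/12*h_Q + 1/6*h_R + 1/6*h_S + 1/4*h_T
  h_S = 1 + 1/6*h_P + 1/3*h_Q + 1/12*h_R + 1/4*h_S + 1/6*h_T

Substituting h_T = 0 and rearranging gives the linear system (I - Q) h = 1:
  [11/12, -1/2, -1/12, -1/6] . (h_P, h_Q, h_R, h_S) = 1
  [-1/2, 11/12, -1/6, -1/6] . (h_P, h_Q, h_R, h_S) = 1
  [-1/3, -1/12, 5/6, -1/6] . (h_P, h_Q, h_R, h_S) = 1
  [-1/6, -1/3, -1/12, 3/4] . (h_P, h_Q, h_R, h_S) = 1

Solving yields:
  h_P = 4224/641
  h_Q = 4444/641
  h_R = 3740/641
  h_S = 4184/641

Starting state is R, so the expected hitting time is h_R = 3740/641.

Answer: 3740/641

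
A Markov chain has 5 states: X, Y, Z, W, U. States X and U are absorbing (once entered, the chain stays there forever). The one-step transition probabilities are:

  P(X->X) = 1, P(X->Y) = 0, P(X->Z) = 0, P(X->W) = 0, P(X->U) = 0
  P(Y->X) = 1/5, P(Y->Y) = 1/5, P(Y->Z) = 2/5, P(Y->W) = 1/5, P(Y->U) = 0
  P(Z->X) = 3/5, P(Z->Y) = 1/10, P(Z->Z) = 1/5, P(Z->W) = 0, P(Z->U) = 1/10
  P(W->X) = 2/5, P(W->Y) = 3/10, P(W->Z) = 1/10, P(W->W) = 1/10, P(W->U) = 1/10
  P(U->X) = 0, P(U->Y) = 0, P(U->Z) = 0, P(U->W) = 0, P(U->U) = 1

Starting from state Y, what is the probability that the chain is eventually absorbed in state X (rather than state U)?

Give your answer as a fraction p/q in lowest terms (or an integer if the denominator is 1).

Answer: 218/245

Derivation:
Let a_i = P(absorbed in X | start in state i).
Boundary conditions: a_X = 1, a_U = 0.
For each transient state i, a_i = sum_j P(i->j) * a_j:
  a_Y = 1/5*a_X + 1/5*a_Y + 2/5*a_Z + 1/5*a_W + 0*a_U
  a_Z = 3/5*a_X + 1/10*a_Y + 1/5*a_Z + 0*a_W + 1/10*a_U
  a_W = 2/5*a_X + 3/10*a_Y + 1/10*a_Z + 1/10*a_W + 1/10*a_U

Substituting a_X = 1 and a_U = 0, rearrange to (I - Q) a = r where r[i] = P(i -> X):
  [4/5, -2/5, -1/5] . (a_Y, a_Z, a_W) = 1/5
  [-1/10, 4/5, 0] . (a_Y, a_Z, a_W) = 3/5
  [-3/10, -1/10, 9/10] . (a_Y, a_Z, a_W) = 2/5

Solving yields:
  a_Y = 218/245
  a_Z = 211/245
  a_W = 41/49

Starting state is Y, so the absorption probability is a_Y = 218/245.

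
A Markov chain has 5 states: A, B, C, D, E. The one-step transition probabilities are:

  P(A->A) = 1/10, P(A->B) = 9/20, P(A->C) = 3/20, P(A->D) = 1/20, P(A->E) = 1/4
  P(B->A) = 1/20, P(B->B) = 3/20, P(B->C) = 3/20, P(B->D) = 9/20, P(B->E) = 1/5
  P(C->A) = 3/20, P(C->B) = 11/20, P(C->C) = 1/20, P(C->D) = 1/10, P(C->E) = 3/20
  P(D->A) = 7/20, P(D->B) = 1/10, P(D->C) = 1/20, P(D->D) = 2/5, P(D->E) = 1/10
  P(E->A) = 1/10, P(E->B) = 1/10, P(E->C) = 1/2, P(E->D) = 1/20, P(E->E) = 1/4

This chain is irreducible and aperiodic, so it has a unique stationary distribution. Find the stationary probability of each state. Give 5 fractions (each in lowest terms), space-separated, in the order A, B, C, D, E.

Answer: 27584/176083 43135/176083 30479/176083 42434/176083 32451/176083

Derivation:
The stationary distribution satisfies pi = pi * P, i.e.:
  pi_A = 1/10*pi_A + 1/20*pi_B + 3/20*pi_C + 7/20*pi_D + 1/10*pi_E
  pi_B = 9/20*pi_A + 3/20*pi_B + 11/20*pi_C + 1/10*pi_D + 1/10*pi_E
  pi_C = 3/20*pi_A + 3/20*pi_B + 1/20*pi_C + 1/20*pi_D + 1/2*pi_E
  pi_D = 1/20*pi_A + 9/20*pi_B + 1/10*pi_C + 2/5*pi_D + 1/20*pi_E
  pi_E = 1/4*pi_A + 1/5*pi_B + 3/20*pi_C + 1/10*pi_D + 1/4*pi_E
with normalization: pi_A + pi_B + pi_C + pi_D + pi_E = 1.

Using the first 4 balance equations plus normalization, the linear system A*pi = b is:
  [-9/10, 1/20, 3/20, 7/20, 1/10] . pi = 0
  [9/20, -17/20, 11/20, 1/10, 1/10] . pi = 0
  [3/20, 3/20, -19/20, 1/20, 1/2] . pi = 0
  [1/20, 9/20, 1/10, -3/5, 1/20] . pi = 0
  [1, 1, 1, 1, 1] . pi = 1

Solving yields:
  pi_A = 27584/176083
  pi_B = 43135/176083
  pi_C = 30479/176083
  pi_D = 42434/176083
  pi_E = 32451/176083

Verification (pi * P):
  27584/176083*1/10 + 43135/176083*1/20 + 30479/176083*3/20 + 42434/176083*7/20 + 32451/176083*1/10 = 27584/176083 = pi_A  (ok)
  27584/176083*9/20 + 43135/176083*3/20 + 30479/176083*11/20 + 42434/176083*1/10 + 32451/176083*1/10 = 43135/176083 = pi_B  (ok)
  27584/176083*3/20 + 43135/176083*3/20 + 30479/176083*1/20 + 42434/176083*1/20 + 32451/176083*1/2 = 30479/176083 = pi_C  (ok)
  27584/176083*1/20 + 43135/176083*9/20 + 30479/176083*1/10 + 42434/176083*2/5 + 32451/176083*1/20 = 42434/176083 = pi_D  (ok)
  27584/176083*1/4 + 43135/176083*1/5 + 30479/176083*3/20 + 42434/176083*1/10 + 32451/176083*1/4 = 32451/176083 = pi_E  (ok)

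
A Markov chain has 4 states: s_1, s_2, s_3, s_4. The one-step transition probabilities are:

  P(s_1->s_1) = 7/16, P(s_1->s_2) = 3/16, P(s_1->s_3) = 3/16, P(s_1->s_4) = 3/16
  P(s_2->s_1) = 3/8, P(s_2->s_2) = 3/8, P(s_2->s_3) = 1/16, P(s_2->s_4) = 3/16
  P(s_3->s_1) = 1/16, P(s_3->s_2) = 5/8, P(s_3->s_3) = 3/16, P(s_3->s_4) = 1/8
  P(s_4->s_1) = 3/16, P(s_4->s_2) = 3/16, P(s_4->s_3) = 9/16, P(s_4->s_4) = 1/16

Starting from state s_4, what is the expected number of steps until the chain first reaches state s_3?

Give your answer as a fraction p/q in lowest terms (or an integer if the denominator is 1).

Answer: 208/69

Derivation:
Let h_i = expected steps to first reach s_3 from state i.
Boundary: h_s_3 = 0.
First-step equations for the other states:
  h_s_1 = 1 + 7/16*h_s_1 + 3/16*h_s_2 + 3/16*h_s_3 + 3/16*h_s_4
  h_s_2 = 1 + 3/8*h_s_1 + 3/8*h_s_2 + 1/16*h_s_3 + 3/16*h_s_4
  h_s_4 = 1 + 3/16*h_s_1 + 3/16*h_s_2 + 9/16*h_s_3 + 1/16*h_s_4

Substituting h_s_3 = 0 and rearranging gives the linear system (I - Q) h = 1:
  [9/16, -3/16, -3/16] . (h_s_1, h_s_2, h_s_4) = 1
  [-3/8, 5/8, -3/16] . (h_s_1, h_s_2, h_s_4) = 1
  [-3/16, -3/16, 15/16] . (h_s_1, h_s_2, h_s_4) = 1

Solving yields:
  h_s_1 = 104/23
  h_s_2 = 120/23
  h_s_4 = 208/69

Starting state is s_4, so the expected hitting time is h_s_4 = 208/69.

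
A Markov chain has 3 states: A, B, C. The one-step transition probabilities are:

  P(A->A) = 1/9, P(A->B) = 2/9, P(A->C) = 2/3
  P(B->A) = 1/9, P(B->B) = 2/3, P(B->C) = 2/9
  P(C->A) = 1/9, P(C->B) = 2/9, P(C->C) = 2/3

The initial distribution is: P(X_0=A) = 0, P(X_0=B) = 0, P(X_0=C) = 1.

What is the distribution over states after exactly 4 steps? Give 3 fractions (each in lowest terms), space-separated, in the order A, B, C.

Propagating the distribution step by step (d_{t+1} = d_t * P):
d_0 = (A=0, B=0, C=1)
  d_1[A] = 0*1/9 + 0*1/9 + 1*1/9 = 1/9
  d_1[B] = 0*2/9 + 0*2/3 + 1*2/9 = 2/9
  d_1[C] = 0*2/3 + 0*2/9 + 1*2/3 = 2/3
d_1 = (A=1/9, B=2/9, C=2/3)
  d_2[A] = 1/9*1/9 + 2/9*1/9 + 2/3*1/9 = 1/9
  d_2[B] = 1/9*2/9 + 2/9*2/3 + 2/3*2/9 = 26/81
  d_2[C] = 1/9*2/3 + 2/9*2/9 + 2/3*2/3 = 46/81
d_2 = (A=1/9, B=26/81, C=46/81)
  d_3[A] = 1/9*1/9 + 26/81*1/9 + 46/81*1/9 = 1/9
  d_3[B] = 1/9*2/9 + 26/81*2/3 + 46/81*2/9 = 266/729
  d_3[C] = 1/9*2/3 + 26/81*2/9 + 46/81*2/3 = 382/729
d_3 = (A=1/9, B=266/729, C=382/729)
  d_4[A] = 1/9*1/9 + 266/729*1/9 + 382/729*1/9 = 1/9
  d_4[B] = 1/9*2/9 + 266/729*2/3 + 382/729*2/9 = 2522/6561
  d_4[C] = 1/9*2/3 + 266/729*2/9 + 382/729*2/3 = 3310/6561
d_4 = (A=1/9, B=2522/6561, C=3310/6561)

Answer: 1/9 2522/6561 3310/6561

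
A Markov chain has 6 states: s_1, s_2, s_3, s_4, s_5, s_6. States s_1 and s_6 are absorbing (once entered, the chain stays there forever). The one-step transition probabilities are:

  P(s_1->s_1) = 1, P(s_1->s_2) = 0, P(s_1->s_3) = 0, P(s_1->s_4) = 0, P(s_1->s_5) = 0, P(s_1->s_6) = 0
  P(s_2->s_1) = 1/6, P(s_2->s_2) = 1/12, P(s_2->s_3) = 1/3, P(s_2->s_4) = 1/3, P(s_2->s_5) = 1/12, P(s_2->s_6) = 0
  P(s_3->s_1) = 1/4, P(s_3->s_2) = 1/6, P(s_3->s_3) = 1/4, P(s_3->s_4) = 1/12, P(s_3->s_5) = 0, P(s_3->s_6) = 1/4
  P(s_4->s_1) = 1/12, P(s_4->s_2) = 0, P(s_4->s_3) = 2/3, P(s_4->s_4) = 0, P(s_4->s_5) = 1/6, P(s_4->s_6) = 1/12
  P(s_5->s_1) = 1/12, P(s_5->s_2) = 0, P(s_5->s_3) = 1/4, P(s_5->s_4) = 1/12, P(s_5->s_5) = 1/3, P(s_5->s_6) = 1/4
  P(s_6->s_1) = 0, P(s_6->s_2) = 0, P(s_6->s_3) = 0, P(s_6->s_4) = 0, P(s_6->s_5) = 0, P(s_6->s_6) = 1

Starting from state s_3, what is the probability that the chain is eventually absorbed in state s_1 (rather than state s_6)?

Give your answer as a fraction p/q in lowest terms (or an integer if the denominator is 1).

Answer: 1847/3568

Derivation:
Let a_i = P(absorbed in s_1 | start in state i).
Boundary conditions: a_s_1 = 1, a_s_6 = 0.
For each transient state i, a_i = sum_j P(i->j) * a_j:
  a_s_2 = 1/6*a_s_1 + 1/12*a_s_2 + 1/3*a_s_3 + 1/3*a_s_4 + 1/12*a_s_5 + 0*a_s_6
  a_s_3 = 1/4*a_s_1 + 1/6*a_s_2 + 1/4*a_s_3 + 1/12*a_s_4 + 0*a_s_5 + 1/4*a_s_6
  a_s_4 = 1/12*a_s_1 + 0*a_s_2 + 2/3*a_s_3 + 0*a_s_4 + 1/6*a_s_5 + 1/12*a_s_6
  a_s_5 = 1/12*a_s_1 + 0*a_s_2 + 1/4*a_s_3 + 1/12*a_s_4 + 1/3*a_s_5 + 1/4*a_s_6

Substituting a_s_1 = 1 and a_s_6 = 0, rearrange to (I - Q) a = r where r[i] = P(i -> s_1):
  [11/12, -1/3, -1/3, -1/12] . (a_s_2, a_s_3, a_s_4, a_s_5) = 1/6
  [-1/6, 3/4, -1/12, 0] . (a_s_2, a_s_3, a_s_4, a_s_5) = 1/4
  [0, -2/3, 1, -1/6] . (a_s_2, a_s_3, a_s_4, a_s_5) = 1/12
  [0, -1/4, -1/12, 2/3] . (a_s_2, a_s_3, a_s_4, a_s_5) = 1/12

Solving yields:
  a_s_2 = 1041/1784
  a_s_3 = 1847/3568
  a_s_4 = 1755/3568
  a_s_5 = 679/1784

Starting state is s_3, so the absorption probability is a_s_3 = 1847/3568.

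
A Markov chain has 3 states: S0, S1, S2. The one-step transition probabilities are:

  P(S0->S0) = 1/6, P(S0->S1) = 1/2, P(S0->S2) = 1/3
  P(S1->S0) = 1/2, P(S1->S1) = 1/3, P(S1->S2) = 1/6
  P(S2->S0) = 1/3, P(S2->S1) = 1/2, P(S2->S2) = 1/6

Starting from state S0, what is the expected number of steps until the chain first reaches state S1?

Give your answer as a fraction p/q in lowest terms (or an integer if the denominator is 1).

Answer: 2

Derivation:
Let h_i = expected steps to first reach S1 from state i.
Boundary: h_S1 = 0.
First-step equations for the other states:
  h_S0 = 1 + 1/6*h_S0 + 1/2*h_S1 + 1/3*h_S2
  h_S2 = 1 + 1/3*h_S0 + 1/2*h_S1 + 1/6*h_S2

Substituting h_S1 = 0 and rearranging gives the linear system (I - Q) h = 1:
  [5/6, -1/3] . (h_S0, h_S2) = 1
  [-1/3, 5/6] . (h_S0, h_S2) = 1

Solving yields:
  h_S0 = 2
  h_S2 = 2

Starting state is S0, so the expected hitting time is h_S0 = 2.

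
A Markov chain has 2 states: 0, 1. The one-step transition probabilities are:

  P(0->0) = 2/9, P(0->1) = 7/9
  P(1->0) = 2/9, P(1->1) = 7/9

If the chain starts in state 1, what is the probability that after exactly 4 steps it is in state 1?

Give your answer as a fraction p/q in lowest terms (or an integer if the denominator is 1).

Answer: 7/9

Derivation:
Computing P^4 by repeated multiplication:
P^1 =
  0: [2/9, 7/9]
  1: [2/9, 7/9]
P^2 =
  0: [2/9, 7/9]
  1: [2/9, 7/9]
P^3 =
  0: [2/9, 7/9]
  1: [2/9, 7/9]
P^4 =
  0: [2/9, 7/9]
  1: [2/9, 7/9]

(P^4)[1 -> 1] = 7/9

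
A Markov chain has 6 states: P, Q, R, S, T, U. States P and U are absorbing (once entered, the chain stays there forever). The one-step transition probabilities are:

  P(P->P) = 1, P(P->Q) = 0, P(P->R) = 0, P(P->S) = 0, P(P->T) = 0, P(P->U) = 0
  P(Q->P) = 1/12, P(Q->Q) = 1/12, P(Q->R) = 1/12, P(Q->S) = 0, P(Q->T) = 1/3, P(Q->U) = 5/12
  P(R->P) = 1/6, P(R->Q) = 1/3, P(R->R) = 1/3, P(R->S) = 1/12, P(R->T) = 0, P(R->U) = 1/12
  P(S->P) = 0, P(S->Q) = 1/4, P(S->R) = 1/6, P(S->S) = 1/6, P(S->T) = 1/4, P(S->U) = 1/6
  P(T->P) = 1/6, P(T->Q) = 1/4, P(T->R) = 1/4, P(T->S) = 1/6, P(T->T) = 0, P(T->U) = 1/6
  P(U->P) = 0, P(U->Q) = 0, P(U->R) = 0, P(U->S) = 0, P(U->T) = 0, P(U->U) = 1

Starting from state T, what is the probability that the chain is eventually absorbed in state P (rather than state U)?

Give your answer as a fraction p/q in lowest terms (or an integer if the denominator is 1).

Answer: 2877/7460

Derivation:
Let a_i = P(absorbed in P | start in state i).
Boundary conditions: a_P = 1, a_U = 0.
For each transient state i, a_i = sum_j P(i->j) * a_j:
  a_Q = 1/12*a_P + 1/12*a_Q + 1/12*a_R + 0*a_S + 1/3*a_T + 5/12*a_U
  a_R = 1/6*a_P + 1/3*a_Q + 1/3*a_R + 1/12*a_S + 0*a_T + 1/12*a_U
  a_S = 0*a_P + 1/4*a_Q + 1/6*a_R + 1/6*a_S + 1/4*a_T + 1/6*a_U
  a_T = 1/6*a_P + 1/4*a_Q + 1/4*a_R + 1/6*a_S + 0*a_T + 1/6*a_U

Substituting a_P = 1 and a_U = 0, rearrange to (I - Q) a = r where r[i] = P(i -> P):
  [11/12, -1/12, 0, -1/3] . (a_Q, a_R, a_S, a_T) = 1/12
  [-1/3, 2/3, -1/12, 0] . (a_Q, a_R, a_S, a_T) = 1/6
  [-1/4, -1/6, 5/6, -1/4] . (a_Q, a_R, a_S, a_T) = 0
  [-1/4, -1/4, -1/6, 1] . (a_Q, a_R, a_S, a_T) = 1/6

Solving yields:
  a_Q = 2009/7460
  a_R = 3131/7460
  a_S = 523/1865
  a_T = 2877/7460

Starting state is T, so the absorption probability is a_T = 2877/7460.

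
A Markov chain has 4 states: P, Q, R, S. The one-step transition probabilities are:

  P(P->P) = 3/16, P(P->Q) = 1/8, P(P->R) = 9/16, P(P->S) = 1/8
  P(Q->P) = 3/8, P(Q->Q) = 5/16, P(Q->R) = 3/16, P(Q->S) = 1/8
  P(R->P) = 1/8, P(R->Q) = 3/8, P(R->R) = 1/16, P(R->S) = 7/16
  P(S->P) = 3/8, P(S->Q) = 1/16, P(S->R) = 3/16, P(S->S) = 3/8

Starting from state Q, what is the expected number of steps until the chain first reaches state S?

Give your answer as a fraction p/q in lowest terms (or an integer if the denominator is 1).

Answer: 1952/399

Derivation:
Let h_i = expected steps to first reach S from state i.
Boundary: h_S = 0.
First-step equations for the other states:
  h_P = 1 + 3/16*h_P + 1/8*h_Q + 9/16*h_R + 1/8*h_S
  h_Q = 1 + 3/8*h_P + 5/16*h_Q + 3/16*h_R + 1/8*h_S
  h_R = 1 + 1/8*h_P + 3/8*h_Q + 1/16*h_R + 7/16*h_S

Substituting h_S = 0 and rearranging gives the linear system (I - Q) h = 1:
  [13/16, -1/8, -9/16] . (h_P, h_Q, h_R) = 1
  [-3/8, 11/16, -3/16] . (h_P, h_Q, h_R) = 1
  [-1/8, -3/8, 15/16] . (h_P, h_Q, h_R) = 1

Solving yields:
  h_P = 256/57
  h_Q = 1952/399
  h_R = 4336/1197

Starting state is Q, so the expected hitting time is h_Q = 1952/399.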